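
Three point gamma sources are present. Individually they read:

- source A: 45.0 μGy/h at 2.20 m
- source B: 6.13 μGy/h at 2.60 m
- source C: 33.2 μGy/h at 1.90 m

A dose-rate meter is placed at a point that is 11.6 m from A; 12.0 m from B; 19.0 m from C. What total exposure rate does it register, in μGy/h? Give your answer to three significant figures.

By superposition, sum each source's inverse-square contribution:
A: 45.0 × (2.20/11.6)² = 1.619 μGy/h
B: 6.13 × (2.60/12.0)² = 0.2878 μGy/h
C: 33.2 × (1.90/19.0)² = 0.3320 μGy/h
Total = 1.619 + 0.2878 + 0.3320 = 2.239 μGy/h.

2.24 μGy/h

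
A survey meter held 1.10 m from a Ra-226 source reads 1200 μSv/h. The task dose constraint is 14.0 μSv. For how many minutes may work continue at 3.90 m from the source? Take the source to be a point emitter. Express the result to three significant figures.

By the inverse-square law, rate at 3.90 m:
(1.10/3.90)² = 0.07955, so 1200 × 0.07955 = 95.46 μSv/h.
Stay time = 14.0 μSv ÷ 95.46 μSv/h = 0.1467 h = 8.802 min.

8.80 min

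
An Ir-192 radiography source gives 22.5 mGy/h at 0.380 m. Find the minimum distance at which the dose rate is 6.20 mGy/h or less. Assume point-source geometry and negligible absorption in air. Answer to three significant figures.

0.724 m

Using I₁d₁² = I₂d₂², d₂ = d₁·√(I₁/I₂).
I₁/I₂ = 22.5/6.20 = 3.629, so d₂ = 0.380 × √3.629 = 0.7239 m.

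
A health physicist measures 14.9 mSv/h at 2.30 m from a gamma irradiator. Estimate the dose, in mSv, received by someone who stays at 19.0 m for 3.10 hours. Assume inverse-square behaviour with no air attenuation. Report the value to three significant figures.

Using I₁d₁² = I₂d₂², rate at 19.0 m:
14.9 × (2.30/19.0)² = 14.9 × 0.01465 = 0.2183 mSv/h.
Dose = rate × time = 0.2183 mSv/h × 3.100 h = 0.6767 mSv.

0.677 mSv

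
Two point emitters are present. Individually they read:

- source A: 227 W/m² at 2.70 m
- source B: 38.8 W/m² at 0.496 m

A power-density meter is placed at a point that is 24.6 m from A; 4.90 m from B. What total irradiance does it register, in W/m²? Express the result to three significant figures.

3.13 W/m²

By superposition, sum each source's inverse-square contribution:
A: 227 × (2.70/24.6)² = 2.735 W/m²
B: 38.8 × (0.496/4.90)² = 0.3976 W/m²
Total = 2.735 + 0.3976 = 3.133 W/m².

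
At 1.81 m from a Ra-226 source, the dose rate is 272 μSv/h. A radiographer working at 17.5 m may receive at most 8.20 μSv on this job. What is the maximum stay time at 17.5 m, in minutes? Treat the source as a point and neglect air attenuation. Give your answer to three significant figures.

Using I₁d₁² = I₂d₂², rate at 17.5 m:
272 × (1.81/17.5)² = 272 × 0.01070 = 2.910 μSv/h.
Stay time = 8.20 μSv ÷ 2.910 μSv/h = 2.818 h = 169.1 min.

169 min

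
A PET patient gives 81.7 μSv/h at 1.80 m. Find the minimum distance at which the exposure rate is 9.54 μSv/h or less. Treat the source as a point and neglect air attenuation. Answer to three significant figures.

Using I₁d₁² = I₂d₂², d₂ = d₁·√(I₁/I₂).
I₁/I₂ = 81.7/9.54 = 8.564, so d₂ = 1.80 × √8.564 = 5.268 m.

5.27 m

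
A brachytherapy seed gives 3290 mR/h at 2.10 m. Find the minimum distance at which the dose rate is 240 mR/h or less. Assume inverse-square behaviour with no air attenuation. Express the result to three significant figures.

Using I₁d₁² = I₂d₂², d₂ = d₁·√(I₁/I₂).
I₁/I₂ = 3290/240 = 13.71, so d₂ = 2.10 × √13.71 = 7.776 m.

7.78 m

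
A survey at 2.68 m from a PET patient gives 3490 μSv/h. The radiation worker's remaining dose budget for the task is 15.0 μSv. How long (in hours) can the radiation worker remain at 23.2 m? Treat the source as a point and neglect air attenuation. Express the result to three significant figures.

Using I₁d₁² = I₂d₂², rate at 23.2 m:
(2.68/23.2)² = 0.01334, so 3490 × 0.01334 = 46.56 μSv/h.
Stay time = 15.0 μSv ÷ 46.56 μSv/h = 0.3222 h.

0.322 h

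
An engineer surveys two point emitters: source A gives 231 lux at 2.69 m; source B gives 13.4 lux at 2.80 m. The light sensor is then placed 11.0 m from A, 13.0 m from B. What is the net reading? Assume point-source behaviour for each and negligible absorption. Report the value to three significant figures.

By superposition, sum each source's inverse-square contribution:
A: 231 × (2.69/11.0)² = 13.81 lux
B: 13.4 × (2.80/13.0)² = 0.6216 lux
Total = 13.81 + 0.6216 = 14.43 lux.

14.4 lux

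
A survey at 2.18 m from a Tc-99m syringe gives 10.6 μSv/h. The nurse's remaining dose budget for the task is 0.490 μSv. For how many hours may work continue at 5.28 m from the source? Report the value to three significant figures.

Intensity scales as (d₁/d₂)², so rate at 5.28 m:
(2.18/5.28)² = 0.1705, so 10.6 × 0.1705 = 1.807 μSv/h.
Stay time = 0.490 μSv ÷ 1.807 μSv/h = 0.2712 h.

0.271 h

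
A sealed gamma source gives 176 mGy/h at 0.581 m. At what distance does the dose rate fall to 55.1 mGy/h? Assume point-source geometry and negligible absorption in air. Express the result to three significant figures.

1.04 m

Intensity scales as (d₁/d₂)², so d₂ = d₁·√(I₁/I₂).
I₁/I₂ = 176/55.1 = 3.194, so d₂ = 0.581 × √3.194 = 1.038 m.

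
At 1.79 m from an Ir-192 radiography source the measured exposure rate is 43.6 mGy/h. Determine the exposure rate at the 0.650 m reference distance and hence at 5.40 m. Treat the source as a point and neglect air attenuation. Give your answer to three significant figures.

By the inverse-square law,
At 0.650 m: (1.79/0.650)² = 7.584, so 43.6 × 7.584 = 330.7 mGy/h
At 5.40 m: (0.650/5.40)² = 0.01449, so 330.7 × 0.01449 = 4.792 mGy/h.

331 mGy/h; 4.79 mGy/h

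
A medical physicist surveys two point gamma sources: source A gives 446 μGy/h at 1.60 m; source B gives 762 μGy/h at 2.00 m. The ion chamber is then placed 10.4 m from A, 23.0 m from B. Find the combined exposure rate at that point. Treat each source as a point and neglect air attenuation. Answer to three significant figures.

16.3 μGy/h

Each source contributes Iᵢ·(dᵢ/rᵢ)²; contributions add.
A: 446 × (1.60/10.4)² = 10.56 μGy/h
B: 762 × (2.00/23.0)² = 5.762 μGy/h
Total = 10.56 + 5.762 = 16.32 μGy/h.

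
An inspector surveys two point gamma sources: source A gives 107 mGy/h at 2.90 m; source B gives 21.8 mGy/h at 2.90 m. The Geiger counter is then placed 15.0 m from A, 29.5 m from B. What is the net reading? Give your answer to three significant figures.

Each source contributes Iᵢ·(dᵢ/rᵢ)²; contributions add.
A: 107 × (2.90/15.0)² = 3.999 mGy/h
B: 21.8 × (2.90/29.5)² = 0.2107 mGy/h
Total = 3.999 + 0.2107 = 4.210 mGy/h.

4.21 mGy/h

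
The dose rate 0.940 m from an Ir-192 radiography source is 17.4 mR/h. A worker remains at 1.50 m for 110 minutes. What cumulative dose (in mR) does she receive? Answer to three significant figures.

12.5 mR

Using I₁d₁² = I₂d₂², rate at 1.50 m:
(0.940/1.50)² = 0.3927, so 17.4 × 0.3927 = 6.833 mR/h.
Dose = rate × time = 6.833 mR/h × 1.833 h = 12.52 mR.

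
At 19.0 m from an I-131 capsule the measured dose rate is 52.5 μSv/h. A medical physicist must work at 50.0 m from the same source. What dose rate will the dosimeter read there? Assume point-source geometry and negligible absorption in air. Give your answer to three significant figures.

7.58 μSv/h

Applying the 1/r² law, scaling from 19.0 m to 50.0 m:
52.5 × (19.0/50.0)² = 52.5 × 0.1444 = 7.581 μSv/h.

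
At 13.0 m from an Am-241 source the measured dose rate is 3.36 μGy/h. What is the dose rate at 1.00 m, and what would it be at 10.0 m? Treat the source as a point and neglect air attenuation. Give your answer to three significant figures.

Intensity scales as (d₁/d₂)², so
At 1.00 m: 3.36 × (13.0/1.00)² = 3.36 × 169.0 = 567.8 μGy/h
At 10.0 m: (1.00/10.0)² = 0.01000, so 567.8 × 0.01000 = 5.678 μGy/h.

568 μGy/h; 5.68 μGy/h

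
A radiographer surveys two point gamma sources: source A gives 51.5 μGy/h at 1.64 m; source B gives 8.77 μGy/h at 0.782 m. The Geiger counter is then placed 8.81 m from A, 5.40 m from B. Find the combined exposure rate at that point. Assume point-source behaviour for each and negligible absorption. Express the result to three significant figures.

1.97 μGy/h

Each source contributes Iᵢ·(dᵢ/rᵢ)²; contributions add.
A: 51.5 × (1.64/8.81)² = 1.785 μGy/h
B: 8.77 × (0.782/5.40)² = 0.1839 μGy/h
Total = 1.785 + 0.1839 = 1.969 μGy/h.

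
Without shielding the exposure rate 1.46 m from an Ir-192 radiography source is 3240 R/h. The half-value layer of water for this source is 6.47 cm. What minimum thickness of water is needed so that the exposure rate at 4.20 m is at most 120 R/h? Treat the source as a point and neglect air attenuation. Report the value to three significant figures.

At 4.20 m, distance alone gives 3240 × (1.46/4.20)² = 3240 × 0.1208 = 391.4 R/h.
Further attenuation needed: 391.4/120 = 3.262.
n = log₂(3.262) = 1.706 half-value layers.
Thickness = 1.706 × 6.47 cm = 11.04 cm.

11.0 cm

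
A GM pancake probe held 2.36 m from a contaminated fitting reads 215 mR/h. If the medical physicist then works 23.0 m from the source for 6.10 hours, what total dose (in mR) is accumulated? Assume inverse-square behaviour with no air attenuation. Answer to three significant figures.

13.8 mR

Using I₁d₁² = I₂d₂², rate at 23.0 m:
(2.36/23.0)² = 0.01053, so 215 × 0.01053 = 2.264 mR/h.
Dose = rate × time = 2.264 mR/h × 6.100 h = 13.81 mR.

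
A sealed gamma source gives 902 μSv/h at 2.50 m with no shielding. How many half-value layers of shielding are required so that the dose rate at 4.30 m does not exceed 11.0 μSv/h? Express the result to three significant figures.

4.79 half-value layers

At 4.30 m, distance alone gives 902 × (2.50/4.30)² = 902 × 0.3380 = 304.9 μSv/h.
Further attenuation needed: 304.9/11.0 = 27.72.
n = log₂(27.72) = 4.793 half-value layers.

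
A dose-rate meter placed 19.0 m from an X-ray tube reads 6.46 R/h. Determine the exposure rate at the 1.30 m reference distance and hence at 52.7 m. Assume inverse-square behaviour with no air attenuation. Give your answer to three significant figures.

1380 R/h; 0.840 R/h

Since intensity falls as 1/r²,
At 1.30 m: (19.0/1.30)² = 213.6, so 6.46 × 213.6 = 1380 R/h
At 52.7 m: 1380 × (1.30/52.7)² = 1380 × 0.0006085 = 0.8397 R/h.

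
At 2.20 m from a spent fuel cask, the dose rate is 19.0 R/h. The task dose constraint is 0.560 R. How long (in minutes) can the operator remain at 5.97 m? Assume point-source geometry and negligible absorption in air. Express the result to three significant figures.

Since intensity falls as 1/r², rate at 5.97 m:
19.0 × (2.20/5.97)² = 19.0 × 0.1358 = 2.580 R/h.
Stay time = 0.560 R ÷ 2.580 R/h = 0.2171 h = 13.03 min.

13.0 min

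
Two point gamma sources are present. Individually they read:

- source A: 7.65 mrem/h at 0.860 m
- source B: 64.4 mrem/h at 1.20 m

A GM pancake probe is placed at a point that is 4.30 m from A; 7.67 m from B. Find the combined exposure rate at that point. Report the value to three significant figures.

Each source contributes Iᵢ·(dᵢ/rᵢ)²; contributions add.
A: 7.65 × (0.860/4.30)² = 0.3060 mrem/h
B: 64.4 × (1.20/7.67)² = 1.576 mrem/h
Total = 0.3060 + 1.576 = 1.882 mrem/h.

1.88 mrem/h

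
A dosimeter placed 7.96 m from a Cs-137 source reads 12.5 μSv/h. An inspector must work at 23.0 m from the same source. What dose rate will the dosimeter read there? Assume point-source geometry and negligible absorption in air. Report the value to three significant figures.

By the inverse-square law, scaling from 7.96 m to 23.0 m:
12.5 × (7.96/23.0)² = 12.5 × 0.1198 = 1.498 μSv/h.

1.50 μSv/h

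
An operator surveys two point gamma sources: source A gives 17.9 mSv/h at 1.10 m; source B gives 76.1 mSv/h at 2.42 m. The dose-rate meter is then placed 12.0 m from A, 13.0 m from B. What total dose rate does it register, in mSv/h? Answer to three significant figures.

2.79 mSv/h

By superposition, sum each source's inverse-square contribution:
A: 17.9 × (1.10/12.0)² = 0.1504 mSv/h
B: 76.1 × (2.42/13.0)² = 2.637 mSv/h
Total = 0.1504 + 2.637 = 2.787 mSv/h.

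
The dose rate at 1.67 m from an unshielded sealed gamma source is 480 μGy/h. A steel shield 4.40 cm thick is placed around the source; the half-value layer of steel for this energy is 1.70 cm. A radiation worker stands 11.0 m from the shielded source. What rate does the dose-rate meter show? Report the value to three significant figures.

Distance alone: 480 × (1.67/11.0)² = 480 × 0.02305 = 11.06 μGy/h.
Shield: 4.40/1.70 = 2.588 half-value layers → attenuation 2^(−2.588) = 0.1663.
Combined: 11.06 × 0.1663 = 1.839 μGy/h.

1.84 μGy/h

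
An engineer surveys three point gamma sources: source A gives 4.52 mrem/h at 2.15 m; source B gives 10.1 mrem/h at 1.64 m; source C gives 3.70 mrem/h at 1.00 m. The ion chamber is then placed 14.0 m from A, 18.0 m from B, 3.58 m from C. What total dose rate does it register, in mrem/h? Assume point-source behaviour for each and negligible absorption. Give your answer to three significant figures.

0.479 mrem/h

Each source contributes Iᵢ·(dᵢ/rᵢ)²; contributions add.
A: 4.52 × (2.15/14.0)² = 0.1066 mrem/h
B: 10.1 × (1.64/18.0)² = 0.08384 mrem/h
C: 3.70 × (1.00/3.58)² = 0.2887 mrem/h
Total = 0.1066 + 0.08384 + 0.2887 = 0.4791 mrem/h.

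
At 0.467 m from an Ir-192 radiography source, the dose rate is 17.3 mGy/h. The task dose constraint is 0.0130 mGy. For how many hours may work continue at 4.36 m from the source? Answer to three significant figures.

Using I₁d₁² = I₂d₂², rate at 4.36 m:
(0.467/4.36)² = 0.01147, so 17.3 × 0.01147 = 0.1984 mGy/h.
Stay time = 0.0130 mGy ÷ 0.1984 mGy/h = 0.06552 h.

0.0655 h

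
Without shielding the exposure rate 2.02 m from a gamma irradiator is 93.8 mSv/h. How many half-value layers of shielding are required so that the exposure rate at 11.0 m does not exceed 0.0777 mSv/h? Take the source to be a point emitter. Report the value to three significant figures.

At 11.0 m, distance alone gives 93.8 × (2.02/11.0)² = 93.8 × 0.03372 = 3.163 mSv/h.
Further attenuation needed: 3.163/0.0777 = 40.71.
n = log₂(40.71) = 5.347 half-value layers.

5.35 half-value layers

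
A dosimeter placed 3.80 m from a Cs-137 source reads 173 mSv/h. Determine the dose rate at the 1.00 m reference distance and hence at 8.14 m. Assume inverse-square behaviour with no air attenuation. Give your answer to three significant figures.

By the inverse-square law,
At 1.00 m: 173 × (3.80/1.00)² = 173 × 14.44 = 2498 mSv/h
At 8.14 m: (1.00/8.14)² = 0.01509, so 2498 × 0.01509 = 37.69 mSv/h.

2500 mSv/h; 37.7 mSv/h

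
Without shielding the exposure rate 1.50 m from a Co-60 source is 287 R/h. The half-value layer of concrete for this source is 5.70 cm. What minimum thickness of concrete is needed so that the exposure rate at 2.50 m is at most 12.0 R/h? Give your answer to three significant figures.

17.7 cm

At 2.50 m, distance alone gives 287 × (1.50/2.50)² = 287 × 0.3600 = 103.3 R/h.
Further attenuation needed: 103.3/12.0 = 8.608.
n = log₂(8.608) = 3.106 half-value layers.
Thickness = 3.106 × 5.70 cm = 17.70 cm.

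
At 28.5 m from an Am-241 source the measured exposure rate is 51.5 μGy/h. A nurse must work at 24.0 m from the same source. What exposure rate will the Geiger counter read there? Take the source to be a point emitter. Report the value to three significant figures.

72.6 μGy/h

Since intensity falls as 1/r², scaling from 28.5 m to 24.0 m:
51.5 × (28.5/24.0)² = 51.5 × 1.410 = 72.61 μGy/h.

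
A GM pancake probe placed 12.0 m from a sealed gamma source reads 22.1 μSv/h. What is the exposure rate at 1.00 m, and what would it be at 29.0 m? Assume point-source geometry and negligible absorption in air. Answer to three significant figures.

Applying the 1/r² law,
At 1.00 m: (12.0/1.00)² = 144.0, so 22.1 × 144.0 = 3182 μSv/h
At 29.0 m: (1.00/29.0)² = 0.001189, so 3182 × 0.001189 = 3.783 μSv/h.

3180 μSv/h; 3.78 μSv/h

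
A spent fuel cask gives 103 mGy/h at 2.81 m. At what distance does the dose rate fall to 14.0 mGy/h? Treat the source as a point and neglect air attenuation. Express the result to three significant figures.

Applying the 1/r² law, d₂ = d₁·√(I₁/I₂).
I₁/I₂ = 103/14.0 = 7.357, so d₂ = 2.81 × √7.357 = 7.622 m.

7.62 m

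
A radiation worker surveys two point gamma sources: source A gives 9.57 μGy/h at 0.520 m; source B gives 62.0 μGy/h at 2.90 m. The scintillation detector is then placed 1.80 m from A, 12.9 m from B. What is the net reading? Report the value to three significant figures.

Each source contributes Iᵢ·(dᵢ/rᵢ)²; contributions add.
A: 9.57 × (0.520/1.80)² = 0.7987 μGy/h
B: 62.0 × (2.90/12.9)² = 3.133 μGy/h
Total = 0.7987 + 3.133 = 3.932 μGy/h.

3.93 μGy/h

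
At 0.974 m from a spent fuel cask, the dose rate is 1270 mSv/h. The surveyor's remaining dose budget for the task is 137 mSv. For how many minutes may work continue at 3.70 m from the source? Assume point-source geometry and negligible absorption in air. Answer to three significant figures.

93.4 min

Since intensity falls as 1/r², rate at 3.70 m:
1270 × (0.974/3.70)² = 1270 × 0.06930 = 88.01 mSv/h.
Stay time = 137 mSv ÷ 88.01 mSv/h = 1.557 h = 93.42 min.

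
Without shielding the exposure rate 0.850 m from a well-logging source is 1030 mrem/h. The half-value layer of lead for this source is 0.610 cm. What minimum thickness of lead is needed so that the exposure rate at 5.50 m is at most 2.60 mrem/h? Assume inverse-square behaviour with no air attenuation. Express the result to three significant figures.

1.98 cm

At 5.50 m, distance alone gives (0.850/5.50)² = 0.02388, so 1030 × 0.02388 = 24.60 mrem/h.
Further attenuation needed: 24.60/2.60 = 9.462.
n = log₂(9.462) = 3.242 half-value layers.
Thickness = 3.242 × 0.610 cm = 1.978 cm.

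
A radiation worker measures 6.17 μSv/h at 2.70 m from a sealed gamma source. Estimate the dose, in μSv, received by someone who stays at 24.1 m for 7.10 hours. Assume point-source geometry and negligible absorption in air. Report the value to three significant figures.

By the inverse-square law, rate at 24.1 m:
(2.70/24.1)² = 0.01255, so 6.17 × 0.01255 = 0.07743 μSv/h.
Dose = rate × time = 0.07743 μSv/h × 7.100 h = 0.5498 μSv.

0.550 μSv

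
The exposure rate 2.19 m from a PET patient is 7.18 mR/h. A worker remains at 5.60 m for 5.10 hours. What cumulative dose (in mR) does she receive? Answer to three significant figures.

By the inverse-square law, rate at 5.60 m:
(2.19/5.60)² = 0.1529, so 7.18 × 0.1529 = 1.098 mR/h.
Dose = rate × time = 1.098 mR/h × 5.100 h = 5.600 mR.

5.60 mR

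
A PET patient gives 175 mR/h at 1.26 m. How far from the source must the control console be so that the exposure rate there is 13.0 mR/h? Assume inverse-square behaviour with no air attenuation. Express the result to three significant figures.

Intensity scales as (d₁/d₂)², so d₂ = d₁·√(I₁/I₂).
I₁/I₂ = 175/13.0 = 13.46, so d₂ = 1.26 × √13.46 = 4.623 m.

4.62 m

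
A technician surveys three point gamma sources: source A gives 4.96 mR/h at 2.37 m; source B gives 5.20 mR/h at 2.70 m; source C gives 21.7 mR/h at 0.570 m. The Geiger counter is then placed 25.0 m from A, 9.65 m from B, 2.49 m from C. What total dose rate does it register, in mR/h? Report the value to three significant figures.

1.59 mR/h

By superposition, sum each source's inverse-square contribution:
A: 4.96 × (2.37/25.0)² = 0.04458 mR/h
B: 5.20 × (2.70/9.65)² = 0.4071 mR/h
C: 21.7 × (0.570/2.49)² = 1.137 mR/h
Total = 0.04458 + 0.4071 + 1.137 = 1.589 mR/h.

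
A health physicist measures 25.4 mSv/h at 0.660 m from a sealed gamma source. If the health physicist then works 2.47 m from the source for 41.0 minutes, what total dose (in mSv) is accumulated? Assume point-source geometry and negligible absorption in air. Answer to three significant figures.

1.24 mSv

Since intensity falls as 1/r², rate at 2.47 m:
(0.660/2.47)² = 0.07140, so 25.4 × 0.07140 = 1.814 mSv/h.
Dose = rate × time = 1.814 mSv/h × 0.6833 h = 1.240 mSv.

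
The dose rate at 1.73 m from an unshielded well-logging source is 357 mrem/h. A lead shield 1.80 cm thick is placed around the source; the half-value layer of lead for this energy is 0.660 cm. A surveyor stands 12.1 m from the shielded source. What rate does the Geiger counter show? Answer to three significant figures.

1.10 mrem/h

Distance alone: (1.73/12.1)² = 0.02044, so 357 × 0.02044 = 7.297 mrem/h.
Shield: 1.80/0.660 = 2.727 half-value layers → attenuation 2^(−2.727) = 0.1510.
Combined: 7.297 × 0.1510 = 1.102 mrem/h.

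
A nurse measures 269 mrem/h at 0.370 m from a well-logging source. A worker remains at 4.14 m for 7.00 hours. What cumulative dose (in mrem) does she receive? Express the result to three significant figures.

By the inverse-square law, rate at 4.14 m:
(0.370/4.14)² = 0.007987, so 269 × 0.007987 = 2.149 mrem/h.
Dose = rate × time = 2.149 mrem/h × 7.000 h = 15.04 mrem.

15.0 mrem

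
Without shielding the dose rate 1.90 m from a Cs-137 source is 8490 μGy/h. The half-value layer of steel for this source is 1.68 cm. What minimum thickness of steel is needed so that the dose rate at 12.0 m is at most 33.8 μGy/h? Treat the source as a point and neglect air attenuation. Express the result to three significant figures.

At 12.0 m, distance alone gives (1.90/12.0)² = 0.02507, so 8490 × 0.02507 = 212.8 μGy/h.
Further attenuation needed: 212.8/33.8 = 6.296.
n = log₂(6.296) = 2.654 half-value layers.
Thickness = 2.654 × 1.68 cm = 4.459 cm.

4.46 cm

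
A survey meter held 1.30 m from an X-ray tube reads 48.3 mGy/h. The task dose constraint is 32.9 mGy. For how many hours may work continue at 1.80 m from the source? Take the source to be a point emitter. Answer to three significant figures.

1.31 h

By the inverse-square law, rate at 1.80 m:
48.3 × (1.30/1.80)² = 48.3 × 0.5216 = 25.19 mGy/h.
Stay time = 32.9 mGy ÷ 25.19 mGy/h = 1.306 h.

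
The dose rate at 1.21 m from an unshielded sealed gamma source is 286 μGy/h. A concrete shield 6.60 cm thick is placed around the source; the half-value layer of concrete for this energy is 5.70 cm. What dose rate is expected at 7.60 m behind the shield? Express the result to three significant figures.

3.25 μGy/h

Distance alone: 286 × (1.21/7.60)² = 286 × 0.02535 = 7.250 μGy/h.
Shield: 6.60/5.70 = 1.158 half-value layers → attenuation 2^(−1.158) = 0.4481.
Combined: 7.250 × 0.4481 = 3.249 μGy/h.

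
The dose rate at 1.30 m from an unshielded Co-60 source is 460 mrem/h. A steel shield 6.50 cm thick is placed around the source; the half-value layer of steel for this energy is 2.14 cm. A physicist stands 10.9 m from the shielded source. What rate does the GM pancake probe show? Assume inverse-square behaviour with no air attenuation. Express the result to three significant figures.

Distance alone: (1.30/10.9)² = 0.01422, so 460 × 0.01422 = 6.541 mrem/h.
Shield: 6.50/2.14 = 3.037 half-value layers → attenuation 2^(−3.037) = 0.1218.
Combined: 6.541 × 0.1218 = 0.7967 mrem/h.

0.797 mrem/h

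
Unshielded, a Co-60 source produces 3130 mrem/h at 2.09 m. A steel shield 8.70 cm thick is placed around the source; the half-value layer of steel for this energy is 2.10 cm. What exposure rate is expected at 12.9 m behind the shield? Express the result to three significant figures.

4.65 mrem/h

Distance alone: (2.09/12.9)² = 0.02625, so 3130 × 0.02625 = 82.16 mrem/h.
Shield: 8.70/2.10 = 4.143 half-value layers → attenuation 2^(−4.143) = 0.05660.
Combined: 82.16 × 0.05660 = 4.650 mrem/h.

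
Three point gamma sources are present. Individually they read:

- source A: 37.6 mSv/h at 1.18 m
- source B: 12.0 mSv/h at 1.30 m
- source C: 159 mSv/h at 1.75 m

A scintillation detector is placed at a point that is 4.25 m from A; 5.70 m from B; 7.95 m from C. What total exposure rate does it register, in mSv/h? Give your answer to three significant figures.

Each source contributes Iᵢ·(dᵢ/rᵢ)²; contributions add.
A: 37.6 × (1.18/4.25)² = 2.899 mSv/h
B: 12.0 × (1.30/5.70)² = 0.6242 mSv/h
C: 159 × (1.75/7.95)² = 7.704 mSv/h
Total = 2.899 + 0.6242 + 7.704 = 11.23 mSv/h.

11.2 mSv/h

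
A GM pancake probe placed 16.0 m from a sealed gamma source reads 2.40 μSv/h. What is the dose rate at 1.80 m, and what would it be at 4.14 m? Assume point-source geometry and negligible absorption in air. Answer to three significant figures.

Intensity scales as (d₁/d₂)², so
At 1.80 m: 2.40 × (16.0/1.80)² = 2.40 × 79.01 = 189.6 μSv/h
At 4.14 m: 189.6 × (1.80/4.14)² = 189.6 × 0.1890 = 35.83 μSv/h.

190 μSv/h; 35.8 μSv/h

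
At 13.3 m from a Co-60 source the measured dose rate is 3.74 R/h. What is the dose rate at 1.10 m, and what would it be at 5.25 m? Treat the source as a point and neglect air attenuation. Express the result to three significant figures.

Using I₁d₁² = I₂d₂²,
At 1.10 m: 3.74 × (13.3/1.10)² = 3.74 × 146.2 = 546.8 R/h
At 5.25 m: 546.8 × (1.10/5.25)² = 546.8 × 0.04390 = 24.00 R/h.

547 R/h; 24.0 R/h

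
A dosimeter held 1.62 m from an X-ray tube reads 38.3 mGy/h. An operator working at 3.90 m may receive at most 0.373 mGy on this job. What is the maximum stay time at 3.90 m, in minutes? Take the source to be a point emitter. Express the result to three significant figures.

Since intensity falls as 1/r², rate at 3.90 m:
38.3 × (1.62/3.90)² = 38.3 × 0.1725 = 6.607 mGy/h.
Stay time = 0.373 mGy ÷ 6.607 mGy/h = 0.05646 h = 3.388 min.

3.39 min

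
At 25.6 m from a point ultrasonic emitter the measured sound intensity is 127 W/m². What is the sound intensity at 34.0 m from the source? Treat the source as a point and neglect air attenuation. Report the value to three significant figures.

72.0 W/m²

By the inverse-square law, scaling from 25.6 m to 34.0 m:
(25.6/34.0)² = 0.5669, so 127 × 0.5669 = 72.00 W/m².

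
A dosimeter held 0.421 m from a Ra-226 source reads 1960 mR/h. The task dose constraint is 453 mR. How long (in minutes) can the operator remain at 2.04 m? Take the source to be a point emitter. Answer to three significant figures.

Applying the 1/r² law, rate at 2.04 m:
1960 × (0.421/2.04)² = 1960 × 0.04259 = 83.48 mR/h.
Stay time = 453 mR ÷ 83.48 mR/h = 5.426 h = 325.6 min.

326 min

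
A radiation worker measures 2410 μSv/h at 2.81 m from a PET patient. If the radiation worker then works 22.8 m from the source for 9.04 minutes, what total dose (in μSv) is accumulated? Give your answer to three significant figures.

Using I₁d₁² = I₂d₂², rate at 22.8 m:
2410 × (2.81/22.8)² = 2410 × 0.01519 = 36.61 μSv/h.
Dose = rate × time = 36.61 μSv/h × 0.1507 h = 5.517 μSv.

5.52 μSv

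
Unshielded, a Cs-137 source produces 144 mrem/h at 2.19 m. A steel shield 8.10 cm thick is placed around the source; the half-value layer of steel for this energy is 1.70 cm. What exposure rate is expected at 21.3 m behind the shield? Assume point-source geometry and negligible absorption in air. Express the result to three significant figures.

Distance alone: (2.19/21.3)² = 0.01057, so 144 × 0.01057 = 1.522 mrem/h.
Shield: 8.10/1.70 = 4.765 half-value layers → attenuation 2^(−4.765) = 0.03678.
Combined: 1.522 × 0.03678 = 0.05598 mrem/h.

0.0560 mrem/h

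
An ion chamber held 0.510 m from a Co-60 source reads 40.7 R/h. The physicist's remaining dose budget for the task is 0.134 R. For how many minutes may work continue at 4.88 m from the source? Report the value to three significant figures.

By the inverse-square law, rate at 4.88 m:
40.7 × (0.510/4.88)² = 40.7 × 0.01092 = 0.4444 R/h.
Stay time = 0.134 R ÷ 0.4444 R/h = 0.3015 h = 18.09 min.

18.1 min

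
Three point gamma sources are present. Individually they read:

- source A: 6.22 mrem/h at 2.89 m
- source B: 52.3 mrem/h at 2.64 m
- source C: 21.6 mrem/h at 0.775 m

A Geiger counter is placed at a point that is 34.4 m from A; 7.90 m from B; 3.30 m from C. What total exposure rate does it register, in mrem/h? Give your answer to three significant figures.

By superposition, sum each source's inverse-square contribution:
A: 6.22 × (2.89/34.4)² = 0.04390 mrem/h
B: 52.3 × (2.64/7.90)² = 5.841 mrem/h
C: 21.6 × (0.775/3.30)² = 1.191 mrem/h
Total = 0.04390 + 5.841 + 1.191 = 7.076 mrem/h.

7.08 mrem/h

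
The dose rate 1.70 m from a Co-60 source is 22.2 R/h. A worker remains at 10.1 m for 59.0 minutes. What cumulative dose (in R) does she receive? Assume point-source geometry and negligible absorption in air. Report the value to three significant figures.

0.618 R

By the inverse-square law, rate at 10.1 m:
22.2 × (1.70/10.1)² = 22.2 × 0.02833 = 0.6289 R/h.
Dose = rate × time = 0.6289 R/h × 0.9833 h = 0.6184 R.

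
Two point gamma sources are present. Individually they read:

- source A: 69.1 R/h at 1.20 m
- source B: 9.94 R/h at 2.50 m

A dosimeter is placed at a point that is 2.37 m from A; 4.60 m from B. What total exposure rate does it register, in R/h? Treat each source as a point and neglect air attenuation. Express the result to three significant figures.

20.7 R/h

Each source contributes Iᵢ·(dᵢ/rᵢ)²; contributions add.
A: 69.1 × (1.20/2.37)² = 17.72 R/h
B: 9.94 × (2.50/4.60)² = 2.936 R/h
Total = 17.72 + 2.936 = 20.66 R/h.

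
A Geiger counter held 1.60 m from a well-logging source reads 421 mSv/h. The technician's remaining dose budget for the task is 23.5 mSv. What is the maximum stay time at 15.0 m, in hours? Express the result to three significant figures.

Using I₁d₁² = I₂d₂², rate at 15.0 m:
421 × (1.60/15.0)² = 421 × 0.01138 = 4.791 mSv/h.
Stay time = 23.5 mSv ÷ 4.791 mSv/h = 4.905 h.

4.91 h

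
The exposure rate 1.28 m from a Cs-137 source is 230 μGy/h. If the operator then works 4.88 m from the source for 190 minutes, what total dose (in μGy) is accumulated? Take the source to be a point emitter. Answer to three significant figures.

50.1 μGy

By the inverse-square law, rate at 4.88 m:
(1.28/4.88)² = 0.06880, so 230 × 0.06880 = 15.82 μGy/h.
Dose = rate × time = 15.82 μGy/h × 3.167 h = 50.10 μGy.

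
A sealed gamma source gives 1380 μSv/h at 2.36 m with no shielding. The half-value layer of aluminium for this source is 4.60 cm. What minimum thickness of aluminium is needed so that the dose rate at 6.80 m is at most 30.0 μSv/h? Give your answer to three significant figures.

11.4 cm

At 6.80 m, distance alone gives 1380 × (2.36/6.80)² = 1380 × 0.1204 = 166.2 μSv/h.
Further attenuation needed: 166.2/30.0 = 5.540.
n = log₂(5.540) = 2.470 half-value layers.
Thickness = 2.470 × 4.60 cm = 11.36 cm.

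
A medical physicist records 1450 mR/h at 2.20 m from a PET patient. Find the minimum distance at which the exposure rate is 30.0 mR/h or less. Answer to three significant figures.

15.3 m

Intensity scales as (d₁/d₂)², so d₂ = d₁·√(I₁/I₂).
I₁/I₂ = 1450/30.0 = 48.33, so d₂ = 2.20 × √48.33 = 15.29 m.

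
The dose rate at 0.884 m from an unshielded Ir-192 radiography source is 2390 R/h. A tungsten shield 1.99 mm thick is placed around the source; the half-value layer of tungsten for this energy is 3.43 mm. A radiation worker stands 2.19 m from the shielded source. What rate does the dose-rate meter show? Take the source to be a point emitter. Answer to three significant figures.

Distance alone: (0.884/2.19)² = 0.1629, so 2390 × 0.1629 = 389.3 R/h.
Shield: 1.99/3.43 = 0.5802 half-value layers → attenuation 2^(−0.5802) = 0.6689.
Combined: 389.3 × 0.6689 = 260.4 R/h.

260 R/h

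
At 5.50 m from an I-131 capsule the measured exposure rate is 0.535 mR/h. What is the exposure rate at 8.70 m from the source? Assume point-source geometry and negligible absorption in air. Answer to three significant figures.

0.214 mR/h

Applying the 1/r² law, scaling from 5.50 m to 8.70 m:
(5.50/8.70)² = 0.3997, so 0.535 × 0.3997 = 0.2138 mR/h.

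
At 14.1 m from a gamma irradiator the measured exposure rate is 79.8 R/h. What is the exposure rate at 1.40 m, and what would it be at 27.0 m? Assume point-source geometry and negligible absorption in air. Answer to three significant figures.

Intensity scales as (d₁/d₂)², so
At 1.40 m: 79.8 × (14.1/1.40)² = 79.8 × 101.4 = 8092 R/h
At 27.0 m: 8092 × (1.40/27.0)² = 8092 × 0.002689 = 21.76 R/h.

8090 R/h; 21.8 R/h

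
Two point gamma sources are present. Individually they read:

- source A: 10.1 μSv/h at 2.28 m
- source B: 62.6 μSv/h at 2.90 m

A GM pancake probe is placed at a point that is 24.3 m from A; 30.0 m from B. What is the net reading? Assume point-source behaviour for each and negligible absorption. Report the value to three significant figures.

By superposition, sum each source's inverse-square contribution:
A: 10.1 × (2.28/24.3)² = 0.08892 μSv/h
B: 62.6 × (2.90/30.0)² = 0.5850 μSv/h
Total = 0.08892 + 0.5850 = 0.6739 μSv/h.

0.674 μSv/h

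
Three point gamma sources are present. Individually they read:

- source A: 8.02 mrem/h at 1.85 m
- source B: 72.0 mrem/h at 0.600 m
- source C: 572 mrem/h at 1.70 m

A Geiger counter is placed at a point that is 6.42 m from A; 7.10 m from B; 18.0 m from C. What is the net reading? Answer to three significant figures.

Each source contributes Iᵢ·(dᵢ/rᵢ)²; contributions add.
A: 8.02 × (1.85/6.42)² = 0.6660 mrem/h
B: 72.0 × (0.600/7.10)² = 0.5142 mrem/h
C: 572 × (1.70/18.0)² = 5.102 mrem/h
Total = 0.6660 + 0.5142 + 5.102 = 6.282 mrem/h.

6.28 mrem/h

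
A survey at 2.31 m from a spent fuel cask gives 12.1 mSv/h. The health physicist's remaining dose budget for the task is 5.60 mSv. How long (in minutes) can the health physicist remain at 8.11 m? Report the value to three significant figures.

Since intensity falls as 1/r², rate at 8.11 m:
(2.31/8.11)² = 0.08113, so 12.1 × 0.08113 = 0.9817 mSv/h.
Stay time = 5.60 mSv ÷ 0.9817 mSv/h = 5.704 h = 342.2 min.

342 min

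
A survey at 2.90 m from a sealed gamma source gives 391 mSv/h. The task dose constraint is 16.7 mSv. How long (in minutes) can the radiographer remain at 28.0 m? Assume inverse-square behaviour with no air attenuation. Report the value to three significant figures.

Since intensity falls as 1/r², rate at 28.0 m:
(2.90/28.0)² = 0.01073, so 391 × 0.01073 = 4.195 mSv/h.
Stay time = 16.7 mSv ÷ 4.195 mSv/h = 3.981 h = 238.9 min.

239 min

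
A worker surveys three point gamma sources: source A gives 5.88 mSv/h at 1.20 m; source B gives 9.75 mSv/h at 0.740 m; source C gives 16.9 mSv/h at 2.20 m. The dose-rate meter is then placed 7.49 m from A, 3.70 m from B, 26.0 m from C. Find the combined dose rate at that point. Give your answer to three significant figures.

Each source contributes Iᵢ·(dᵢ/rᵢ)²; contributions add.
A: 5.88 × (1.20/7.49)² = 0.1509 mSv/h
B: 9.75 × (0.740/3.70)² = 0.3900 mSv/h
C: 16.9 × (2.20/26.0)² = 0.1210 mSv/h
Total = 0.1509 + 0.3900 + 0.1210 = 0.6619 mSv/h.

0.662 mSv/h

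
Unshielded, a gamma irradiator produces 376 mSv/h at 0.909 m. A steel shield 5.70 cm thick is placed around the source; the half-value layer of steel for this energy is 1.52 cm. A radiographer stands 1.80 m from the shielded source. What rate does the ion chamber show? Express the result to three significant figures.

7.13 mSv/h

Distance alone: 376 × (0.909/1.80)² = 376 × 0.2550 = 95.88 mSv/h.
Shield: 5.70/1.52 = 3.750 half-value layers → attenuation 2^(−3.750) = 0.07433.
Combined: 95.88 × 0.07433 = 7.127 mSv/h.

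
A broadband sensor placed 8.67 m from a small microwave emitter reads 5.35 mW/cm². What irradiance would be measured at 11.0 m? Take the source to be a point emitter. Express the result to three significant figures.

Using I₁d₁² = I₂d₂², scaling from 8.67 m to 11.0 m:
5.35 × (8.67/11.0)² = 5.35 × 0.6212 = 3.323 mW/cm².

3.32 mW/cm²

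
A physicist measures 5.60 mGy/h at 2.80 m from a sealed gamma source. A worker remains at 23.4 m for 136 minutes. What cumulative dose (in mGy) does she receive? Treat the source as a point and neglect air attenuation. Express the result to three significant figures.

Since intensity falls as 1/r², rate at 23.4 m:
(2.80/23.4)² = 0.01432, so 5.60 × 0.01432 = 0.08019 mGy/h.
Dose = rate × time = 0.08019 mGy/h × 2.267 h = 0.1818 mGy.

0.182 mGy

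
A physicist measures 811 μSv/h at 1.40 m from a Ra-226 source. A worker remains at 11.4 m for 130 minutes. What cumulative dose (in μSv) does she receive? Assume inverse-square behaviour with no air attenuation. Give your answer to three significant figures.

26.5 μSv

By the inverse-square law, rate at 11.4 m:
811 × (1.40/11.4)² = 811 × 0.01508 = 12.23 μSv/h.
Dose = rate × time = 12.23 μSv/h × 2.167 h = 26.50 μSv.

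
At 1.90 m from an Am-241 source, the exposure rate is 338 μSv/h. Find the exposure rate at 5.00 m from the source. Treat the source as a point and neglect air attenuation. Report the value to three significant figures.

48.8 μSv/h

Since intensity falls as 1/r², the rate at 5.00 m is
(1.90/5.00)² = 0.1444, so 338 × 0.1444 = 48.81 μSv/h.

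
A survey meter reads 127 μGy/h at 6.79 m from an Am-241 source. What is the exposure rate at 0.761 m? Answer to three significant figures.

By the inverse-square law, the rate at 0.761 m is
127 × (6.79/0.761)² = 127 × 79.61 = 10110 μGy/h.

10100 μGy/h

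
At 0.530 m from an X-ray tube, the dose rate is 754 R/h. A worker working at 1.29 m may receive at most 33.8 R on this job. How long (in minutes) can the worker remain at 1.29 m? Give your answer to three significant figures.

15.9 min

Since intensity falls as 1/r², rate at 1.29 m:
754 × (0.530/1.29)² = 754 × 0.1688 = 127.3 R/h.
Stay time = 33.8 R ÷ 127.3 R/h = 0.2655 h = 15.93 min.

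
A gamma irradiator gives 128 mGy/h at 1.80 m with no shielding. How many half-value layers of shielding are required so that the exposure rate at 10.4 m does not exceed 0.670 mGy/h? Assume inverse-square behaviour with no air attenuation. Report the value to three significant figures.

2.52 half-value layers

At 10.4 m, distance alone gives (1.80/10.4)² = 0.02996, so 128 × 0.02996 = 3.835 mGy/h.
Further attenuation needed: 3.835/0.670 = 5.724.
n = log₂(5.724) = 2.517 half-value layers.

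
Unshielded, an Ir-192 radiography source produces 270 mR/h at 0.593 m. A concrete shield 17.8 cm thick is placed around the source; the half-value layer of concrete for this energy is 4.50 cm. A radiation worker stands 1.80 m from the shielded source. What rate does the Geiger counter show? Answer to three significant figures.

Distance alone: (0.593/1.80)² = 0.1085, so 270 × 0.1085 = 29.29 mR/h.
Shield: 17.8/4.50 = 3.956 half-value layers → attenuation 2^(−3.956) = 0.06444.
Combined: 29.29 × 0.06444 = 1.887 mR/h.

1.89 mR/h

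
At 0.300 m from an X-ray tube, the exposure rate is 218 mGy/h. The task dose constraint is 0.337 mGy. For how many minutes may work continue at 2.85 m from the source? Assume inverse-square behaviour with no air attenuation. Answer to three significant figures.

8.37 min

Applying the 1/r² law, rate at 2.85 m:
(0.300/2.85)² = 0.01108, so 218 × 0.01108 = 2.415 mGy/h.
Stay time = 0.337 mGy ÷ 2.415 mGy/h = 0.1395 h = 8.370 min.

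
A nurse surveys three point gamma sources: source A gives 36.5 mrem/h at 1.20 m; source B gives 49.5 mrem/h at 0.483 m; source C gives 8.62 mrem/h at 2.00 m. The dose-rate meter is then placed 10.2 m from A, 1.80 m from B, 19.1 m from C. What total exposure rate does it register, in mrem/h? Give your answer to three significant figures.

4.16 mrem/h

Each source contributes Iᵢ·(dᵢ/rᵢ)²; contributions add.
A: 36.5 × (1.20/10.2)² = 0.5052 mrem/h
B: 49.5 × (0.483/1.80)² = 3.564 mrem/h
C: 8.62 × (2.00/19.1)² = 0.09451 mrem/h
Total = 0.5052 + 3.564 + 0.09451 = 4.164 mrem/h.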